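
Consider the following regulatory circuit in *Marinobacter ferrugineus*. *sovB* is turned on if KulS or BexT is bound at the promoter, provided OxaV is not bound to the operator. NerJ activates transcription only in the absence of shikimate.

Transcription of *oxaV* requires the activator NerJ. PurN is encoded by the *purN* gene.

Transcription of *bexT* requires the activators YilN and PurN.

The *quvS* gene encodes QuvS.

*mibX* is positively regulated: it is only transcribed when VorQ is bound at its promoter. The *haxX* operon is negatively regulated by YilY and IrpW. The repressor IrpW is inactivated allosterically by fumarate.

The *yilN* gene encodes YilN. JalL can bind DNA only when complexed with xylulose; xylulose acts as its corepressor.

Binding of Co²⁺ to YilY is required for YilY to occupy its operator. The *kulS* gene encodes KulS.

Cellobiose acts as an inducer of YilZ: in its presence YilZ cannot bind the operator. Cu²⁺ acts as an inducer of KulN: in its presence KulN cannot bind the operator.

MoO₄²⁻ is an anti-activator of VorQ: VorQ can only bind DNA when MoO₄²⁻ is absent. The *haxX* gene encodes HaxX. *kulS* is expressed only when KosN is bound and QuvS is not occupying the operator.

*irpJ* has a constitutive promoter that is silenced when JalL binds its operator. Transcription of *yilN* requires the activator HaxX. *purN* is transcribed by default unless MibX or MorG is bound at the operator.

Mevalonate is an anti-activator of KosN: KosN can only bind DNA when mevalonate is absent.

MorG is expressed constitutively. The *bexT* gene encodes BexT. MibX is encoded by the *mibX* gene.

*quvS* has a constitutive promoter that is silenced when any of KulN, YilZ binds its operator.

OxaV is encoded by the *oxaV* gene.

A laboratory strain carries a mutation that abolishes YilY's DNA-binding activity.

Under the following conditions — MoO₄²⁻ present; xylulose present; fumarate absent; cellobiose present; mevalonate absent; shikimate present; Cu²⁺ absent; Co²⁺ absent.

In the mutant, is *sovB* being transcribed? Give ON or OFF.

ON

Cu²⁺ is absent, so KulN is active.
Cellobiose is present, so YilZ is inactive.
With repressor KulN bound, *quvS* is not transcribed.
So QuvS is not produced.
Mevalonate is absent, so KosN is active.
No repressor is bound and KosN is active, so *kulS* is transcribed.
So KulS is produced and active.
Shikimate is present, so NerJ is inactive.
Required activator NerJ is absent, so *oxaV* is not transcribed.
So OxaV is not produced.
YilY is non-functional in this strain, so it has no effect.
Fumarate is absent, so IrpW is active.
With repressor IrpW bound, *haxX* is not transcribed.
So HaxX is not produced.
Required activator HaxX is absent, so *yilN* is not transcribed.
So YilN is not produced.
MoO₄²⁻ is present, so VorQ is inactive.
Required activator VorQ is absent, so *mibX* is not transcribed.
So MibX is not produced.
MorG is produced constitutively and is active.
With repressor MorG bound, *purN* is not transcribed.
So PurN is not produced.
Required activator YilN is absent, so *bexT* is not transcribed.
So BexT is not produced.
Activator KulS is present, so *sovB* is transcribed.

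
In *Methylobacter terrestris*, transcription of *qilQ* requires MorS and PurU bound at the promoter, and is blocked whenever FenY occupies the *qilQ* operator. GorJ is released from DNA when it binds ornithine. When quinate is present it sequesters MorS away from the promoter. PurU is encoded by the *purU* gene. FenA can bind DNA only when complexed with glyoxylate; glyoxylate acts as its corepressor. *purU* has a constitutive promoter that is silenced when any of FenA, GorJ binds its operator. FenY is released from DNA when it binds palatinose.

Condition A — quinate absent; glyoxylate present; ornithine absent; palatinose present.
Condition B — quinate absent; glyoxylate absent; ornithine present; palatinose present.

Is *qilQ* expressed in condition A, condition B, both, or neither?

Condition A:
Quinate is absent, so MorS is active.
Glyoxylate is present, so FenA is active.
Ornithine is absent, so GorJ is active.
With repressor FenA bound, *purU* is not transcribed.
So PurU is not produced.
Palatinose is present, so FenY is inactive.
Required activator PurU is absent, so *qilQ* is not transcribed.
→ *qilQ* is OFF in A.
Condition B:
Quinate is absent, so MorS is active.
Glyoxylate is absent, so FenA is inactive.
Ornithine is present, so GorJ is inactive.
With no repressor bound, *purU* is transcribed.
So PurU is produced and active.
Palatinose is present, so FenY is inactive.
No repressor is bound and MorS and PurU are active, so *qilQ* is transcribed.
→ *qilQ* is ON in B.

B only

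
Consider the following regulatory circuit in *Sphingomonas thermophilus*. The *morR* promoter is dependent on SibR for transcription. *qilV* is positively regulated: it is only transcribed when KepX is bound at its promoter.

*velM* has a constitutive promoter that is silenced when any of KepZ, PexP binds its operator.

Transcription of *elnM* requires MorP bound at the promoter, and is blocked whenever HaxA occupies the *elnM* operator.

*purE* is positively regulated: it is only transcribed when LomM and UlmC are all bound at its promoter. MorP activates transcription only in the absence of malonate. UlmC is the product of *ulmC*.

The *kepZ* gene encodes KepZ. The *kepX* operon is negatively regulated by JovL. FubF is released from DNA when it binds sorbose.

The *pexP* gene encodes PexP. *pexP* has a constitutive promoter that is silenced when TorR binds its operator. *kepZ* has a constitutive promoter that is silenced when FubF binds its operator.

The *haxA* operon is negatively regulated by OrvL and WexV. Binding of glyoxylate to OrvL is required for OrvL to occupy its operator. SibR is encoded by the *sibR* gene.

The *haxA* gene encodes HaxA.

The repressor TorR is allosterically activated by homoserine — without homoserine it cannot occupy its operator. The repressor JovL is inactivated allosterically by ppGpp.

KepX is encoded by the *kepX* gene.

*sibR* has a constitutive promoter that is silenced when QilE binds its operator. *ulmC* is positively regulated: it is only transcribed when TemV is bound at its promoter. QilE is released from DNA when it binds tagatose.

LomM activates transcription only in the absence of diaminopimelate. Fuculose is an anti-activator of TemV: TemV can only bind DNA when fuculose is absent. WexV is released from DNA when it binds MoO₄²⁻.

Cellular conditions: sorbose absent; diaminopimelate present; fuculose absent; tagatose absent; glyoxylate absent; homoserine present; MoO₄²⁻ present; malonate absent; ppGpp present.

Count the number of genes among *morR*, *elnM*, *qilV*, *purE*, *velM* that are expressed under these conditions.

Tagatose is absent, so QilE is active.
With repressor QilE bound, *sibR* is not transcribed.
So SibR is not produced.
Required activator SibR is absent, so *morR* is not transcribed.
→ *morR* is OFF.
Malonate is absent, so MorP is active.
Glyoxylate is absent, so OrvL is inactive.
MoO₄²⁻ is present, so WexV is inactive.
With no repressor bound, *haxA* is transcribed.
So HaxA is produced and active.
With repressor HaxA bound, *elnM* is not transcribed.
→ *elnM* is OFF.
ppGpp is present, so JovL is inactive.
With no repressor bound, *kepX* is transcribed.
So KepX is produced and active.
No repressor is bound and KepX is active, so *qilV* is transcribed.
→ *qilV* is ON.
Diaminopimelate is present, so LomM is inactive.
Fuculose is absent, so TemV is active.
No repressor is bound and TemV is active, so *ulmC* is transcribed.
So UlmC is produced and active.
Required activator LomM is absent, so *purE* is not transcribed.
→ *purE* is OFF.
Sorbose is absent, so FubF is active.
With repressor FubF bound, *kepZ* is not transcribed.
So KepZ is not produced.
Homoserine is present, so TorR is active.
With repressor TorR bound, *pexP* is not transcribed.
So PexP is not produced.
With no repressor bound, *velM* is transcribed.
→ *velM* is ON.
2 of the 5 genes are transcribed.

2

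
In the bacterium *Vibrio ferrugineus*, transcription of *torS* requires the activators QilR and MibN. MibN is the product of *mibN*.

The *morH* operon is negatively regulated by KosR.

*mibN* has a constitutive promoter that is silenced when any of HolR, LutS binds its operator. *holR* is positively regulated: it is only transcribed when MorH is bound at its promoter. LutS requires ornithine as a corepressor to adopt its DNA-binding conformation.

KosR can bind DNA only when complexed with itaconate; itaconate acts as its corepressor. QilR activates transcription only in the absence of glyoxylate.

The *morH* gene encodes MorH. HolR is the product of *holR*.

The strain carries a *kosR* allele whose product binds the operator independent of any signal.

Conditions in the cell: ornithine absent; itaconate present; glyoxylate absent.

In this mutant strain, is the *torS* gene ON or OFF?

Glyoxylate is absent, so QilR is active.
KosR is constitutively active in this strain.
With repressor KosR bound, *morH* is not transcribed.
So MorH is not produced.
Required activator MorH is absent, so *holR* is not transcribed.
So HolR is not produced.
Ornithine is absent, so LutS is inactive.
With no repressor bound, *mibN* is transcribed.
So MibN is produced and active.
No repressor is bound and QilR and MibN are active, so *torS* is transcribed.

ON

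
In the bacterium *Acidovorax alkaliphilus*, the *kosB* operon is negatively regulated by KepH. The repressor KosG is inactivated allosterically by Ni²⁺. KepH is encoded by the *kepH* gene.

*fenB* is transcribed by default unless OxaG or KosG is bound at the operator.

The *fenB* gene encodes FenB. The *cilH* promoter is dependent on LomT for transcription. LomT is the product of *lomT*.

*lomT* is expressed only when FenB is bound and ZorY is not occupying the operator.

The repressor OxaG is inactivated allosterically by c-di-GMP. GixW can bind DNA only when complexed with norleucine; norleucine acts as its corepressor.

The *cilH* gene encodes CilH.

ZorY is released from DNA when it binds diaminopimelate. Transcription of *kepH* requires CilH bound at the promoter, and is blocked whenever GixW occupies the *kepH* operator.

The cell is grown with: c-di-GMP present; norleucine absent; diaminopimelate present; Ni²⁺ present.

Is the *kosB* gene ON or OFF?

OFF

c-di-GMP is present, so OxaG is inactive.
Ni²⁺ is present, so KosG is inactive.
With no repressor bound, *fenB* is transcribed.
So FenB is produced and active.
Diaminopimelate is present, so ZorY is inactive.
No repressor is bound and FenB is active, so *lomT* is transcribed.
So LomT is produced and active.
No repressor is bound and LomT is active, so *cilH* is transcribed.
So CilH is produced and active.
Norleucine is absent, so GixW is inactive.
No repressor is bound and CilH is active, so *kepH* is transcribed.
So KepH is produced and active.
With repressor KepH bound, *kosB* is not transcribed.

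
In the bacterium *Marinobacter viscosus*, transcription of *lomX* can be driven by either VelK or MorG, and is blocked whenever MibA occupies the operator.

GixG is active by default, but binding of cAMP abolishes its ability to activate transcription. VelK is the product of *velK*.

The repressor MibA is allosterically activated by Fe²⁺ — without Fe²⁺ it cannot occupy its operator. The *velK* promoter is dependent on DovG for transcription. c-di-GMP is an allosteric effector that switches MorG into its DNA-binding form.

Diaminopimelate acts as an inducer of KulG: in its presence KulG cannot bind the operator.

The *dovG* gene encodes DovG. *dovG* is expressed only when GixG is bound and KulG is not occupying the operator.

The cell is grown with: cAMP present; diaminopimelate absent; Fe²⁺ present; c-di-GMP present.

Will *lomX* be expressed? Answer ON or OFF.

OFF

Diaminopimelate is absent, so KulG is active.
cAMP is present, so GixG is inactive.
With repressor KulG bound, *dovG* is not transcribed.
So DovG is not produced.
Required activator DovG is absent, so *velK* is not transcribed.
So VelK is not produced.
c-di-GMP is present, so MorG is active.
Fe²⁺ is present, so MibA is active.
With repressor MibA bound, *lomX* is not transcribed.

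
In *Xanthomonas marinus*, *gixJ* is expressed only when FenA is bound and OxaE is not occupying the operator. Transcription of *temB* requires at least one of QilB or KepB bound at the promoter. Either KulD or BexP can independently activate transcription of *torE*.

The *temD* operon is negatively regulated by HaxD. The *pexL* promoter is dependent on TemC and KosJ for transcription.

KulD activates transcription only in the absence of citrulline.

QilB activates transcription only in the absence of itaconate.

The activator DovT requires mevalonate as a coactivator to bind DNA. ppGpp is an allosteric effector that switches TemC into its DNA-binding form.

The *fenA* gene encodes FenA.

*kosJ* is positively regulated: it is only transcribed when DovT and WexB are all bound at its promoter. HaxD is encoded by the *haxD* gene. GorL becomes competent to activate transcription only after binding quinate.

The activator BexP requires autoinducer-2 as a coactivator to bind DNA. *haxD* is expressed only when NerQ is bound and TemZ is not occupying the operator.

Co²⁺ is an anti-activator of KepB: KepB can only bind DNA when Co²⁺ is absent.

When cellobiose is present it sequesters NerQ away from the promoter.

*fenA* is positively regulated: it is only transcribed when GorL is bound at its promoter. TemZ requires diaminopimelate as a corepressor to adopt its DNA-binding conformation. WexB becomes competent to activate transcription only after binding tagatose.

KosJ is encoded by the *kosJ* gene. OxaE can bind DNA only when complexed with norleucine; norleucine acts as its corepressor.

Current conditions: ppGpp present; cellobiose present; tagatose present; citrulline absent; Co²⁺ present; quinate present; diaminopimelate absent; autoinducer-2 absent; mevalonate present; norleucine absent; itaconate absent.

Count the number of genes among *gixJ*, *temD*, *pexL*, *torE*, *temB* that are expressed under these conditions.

5

Norleucine is absent, so OxaE is inactive.
Quinate is present, so GorL is active.
No repressor is bound and GorL is active, so *fenA* is transcribed.
So FenA is produced and active.
No repressor is bound and FenA is active, so *gixJ* is transcribed.
→ *gixJ* is ON.
Diaminopimelate is absent, so TemZ is inactive.
Cellobiose is present, so NerQ is inactive.
Required activator NerQ is absent, so *haxD* is not transcribed.
So HaxD is not produced.
With no repressor bound, *temD* is transcribed.
→ *temD* is ON.
ppGpp is present, so TemC is active.
Mevalonate is present, so DovT is active.
Tagatose is present, so WexB is active.
No repressor is bound and DovT and WexB are active, so *kosJ* is transcribed.
So KosJ is produced and active.
No repressor is bound and TemC and KosJ are active, so *pexL* is transcribed.
→ *pexL* is ON.
Citrulline is absent, so KulD is active.
Autoinducer-2 is absent, so BexP is inactive.
Activator KulD is present, so *torE* is transcribed.
→ *torE* is ON.
Itaconate is absent, so QilB is active.
Co²⁺ is present, so KepB is inactive.
Activator QilB is present, so *temB* is transcribed.
→ *temB* is ON.
5 of the 5 genes are transcribed.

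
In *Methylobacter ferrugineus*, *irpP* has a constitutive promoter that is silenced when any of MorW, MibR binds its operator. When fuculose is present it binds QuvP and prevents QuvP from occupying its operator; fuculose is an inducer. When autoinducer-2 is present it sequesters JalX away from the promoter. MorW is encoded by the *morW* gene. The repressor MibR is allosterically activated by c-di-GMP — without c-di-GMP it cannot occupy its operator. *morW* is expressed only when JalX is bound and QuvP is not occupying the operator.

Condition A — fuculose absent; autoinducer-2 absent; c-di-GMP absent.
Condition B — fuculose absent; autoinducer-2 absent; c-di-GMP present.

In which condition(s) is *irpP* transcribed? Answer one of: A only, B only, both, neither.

Condition A:
Fuculose is absent, so QuvP is active.
Autoinducer-2 is absent, so JalX is active.
With repressor QuvP bound, *morW* is not transcribed.
So MorW is not produced.
c-di-GMP is absent, so MibR is inactive.
With no repressor bound, *irpP* is transcribed.
→ *irpP* is ON in A.
Condition B:
Fuculose is absent, so QuvP is active.
Autoinducer-2 is absent, so JalX is active.
With repressor QuvP bound, *morW* is not transcribed.
So MorW is not produced.
c-di-GMP is present, so MibR is active.
With repressor MibR bound, *irpP* is not transcribed.
→ *irpP* is OFF in B.

A only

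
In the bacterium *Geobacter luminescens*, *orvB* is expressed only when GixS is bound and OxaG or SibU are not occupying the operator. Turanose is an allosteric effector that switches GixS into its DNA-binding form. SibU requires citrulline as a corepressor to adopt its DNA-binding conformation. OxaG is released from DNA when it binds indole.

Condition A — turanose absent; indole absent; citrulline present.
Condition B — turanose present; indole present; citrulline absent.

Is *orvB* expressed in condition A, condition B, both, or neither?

Condition A:
Turanose is absent, so GixS is inactive.
Indole is absent, so OxaG is active.
Citrulline is present, so SibU is active.
With repressor OxaG bound, *orvB* is not transcribed.
→ *orvB* is OFF in A.
Condition B:
Turanose is present, so GixS is active.
Indole is present, so OxaG is inactive.
Citrulline is absent, so SibU is inactive.
No repressor is bound and GixS is active, so *orvB* is transcribed.
→ *orvB* is ON in B.

B only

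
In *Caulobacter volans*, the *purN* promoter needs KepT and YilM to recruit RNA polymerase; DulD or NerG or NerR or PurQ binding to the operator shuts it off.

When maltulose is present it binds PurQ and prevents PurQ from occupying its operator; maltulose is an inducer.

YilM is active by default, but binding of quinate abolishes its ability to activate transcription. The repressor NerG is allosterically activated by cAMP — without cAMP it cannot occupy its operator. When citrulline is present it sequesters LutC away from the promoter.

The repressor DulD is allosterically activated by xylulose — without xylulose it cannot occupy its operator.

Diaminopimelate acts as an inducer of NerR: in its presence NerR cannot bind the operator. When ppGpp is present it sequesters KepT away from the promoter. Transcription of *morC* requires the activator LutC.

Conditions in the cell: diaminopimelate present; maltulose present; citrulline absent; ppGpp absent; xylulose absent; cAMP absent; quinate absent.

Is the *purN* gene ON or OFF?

ON

Xylulose is absent, so DulD is inactive.
ppGpp is absent, so KepT is active.
Quinate is absent, so YilM is active.
cAMP is absent, so NerG is inactive.
Diaminopimelate is present, so NerR is inactive.
Maltulose is present, so PurQ is inactive.
No repressor is bound and KepT and YilM are active, so *purN* is transcribed.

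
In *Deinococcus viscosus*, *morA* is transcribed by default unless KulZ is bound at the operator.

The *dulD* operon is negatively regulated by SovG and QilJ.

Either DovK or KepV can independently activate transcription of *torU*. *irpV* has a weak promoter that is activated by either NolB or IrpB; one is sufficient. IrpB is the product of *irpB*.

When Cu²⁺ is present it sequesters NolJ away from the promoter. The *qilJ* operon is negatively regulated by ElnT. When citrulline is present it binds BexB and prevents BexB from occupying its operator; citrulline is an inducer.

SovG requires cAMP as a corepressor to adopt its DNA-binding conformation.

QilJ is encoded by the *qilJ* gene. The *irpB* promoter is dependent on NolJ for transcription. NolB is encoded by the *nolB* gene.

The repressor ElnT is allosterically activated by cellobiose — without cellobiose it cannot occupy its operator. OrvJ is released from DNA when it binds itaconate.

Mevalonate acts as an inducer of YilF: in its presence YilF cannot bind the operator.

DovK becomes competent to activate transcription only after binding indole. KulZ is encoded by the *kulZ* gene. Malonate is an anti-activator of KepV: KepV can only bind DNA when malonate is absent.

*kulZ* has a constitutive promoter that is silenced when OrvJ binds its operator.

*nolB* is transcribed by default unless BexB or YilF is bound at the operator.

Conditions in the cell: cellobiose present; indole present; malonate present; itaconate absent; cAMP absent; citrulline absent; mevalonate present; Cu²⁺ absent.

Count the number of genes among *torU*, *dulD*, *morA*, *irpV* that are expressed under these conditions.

Indole is present, so DovK is active.
Malonate is present, so KepV is inactive.
Activator DovK is present, so *torU* is transcribed.
→ *torU* is ON.
cAMP is absent, so SovG is inactive.
Cellobiose is present, so ElnT is active.
With repressor ElnT bound, *qilJ* is not transcribed.
So QilJ is not produced.
With no repressor bound, *dulD* is transcribed.
→ *dulD* is ON.
Itaconate is absent, so OrvJ is active.
With repressor OrvJ bound, *kulZ* is not transcribed.
So KulZ is not produced.
With no repressor bound, *morA* is transcribed.
→ *morA* is ON.
Citrulline is absent, so BexB is active.
Mevalonate is present, so YilF is inactive.
With repressor BexB bound, *nolB* is not transcribed.
So NolB is not produced.
Cu²⁺ is absent, so NolJ is active.
No repressor is bound and NolJ is active, so *irpB* is transcribed.
So IrpB is produced and active.
Activator IrpB is present, so *irpV* is transcribed.
→ *irpV* is ON.
4 of the 4 genes are transcribed.

4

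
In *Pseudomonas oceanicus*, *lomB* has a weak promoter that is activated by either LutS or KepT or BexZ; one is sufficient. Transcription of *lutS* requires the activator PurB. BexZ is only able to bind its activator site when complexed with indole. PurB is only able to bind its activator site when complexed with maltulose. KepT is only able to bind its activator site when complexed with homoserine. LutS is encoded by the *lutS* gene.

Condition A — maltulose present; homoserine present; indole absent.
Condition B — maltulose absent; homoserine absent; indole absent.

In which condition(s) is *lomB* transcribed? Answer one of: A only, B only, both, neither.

Condition A:
Maltulose is present, so PurB is active.
No repressor is bound and PurB is active, so *lutS* is transcribed.
So LutS is produced and active.
Homoserine is present, so KepT is active.
Indole is absent, so BexZ is inactive.
Activator LutS is present, so *lomB* is transcribed.
→ *lomB* is ON in A.
Condition B:
Maltulose is absent, so PurB is inactive.
Required activator PurB is absent, so *lutS* is not transcribed.
So LutS is not produced.
Homoserine is absent, so KepT is inactive.
Indole is absent, so BexZ is inactive.
No activator is available at the *lomB* promoter, so *lomB* is not transcribed.
→ *lomB* is OFF in B.

A only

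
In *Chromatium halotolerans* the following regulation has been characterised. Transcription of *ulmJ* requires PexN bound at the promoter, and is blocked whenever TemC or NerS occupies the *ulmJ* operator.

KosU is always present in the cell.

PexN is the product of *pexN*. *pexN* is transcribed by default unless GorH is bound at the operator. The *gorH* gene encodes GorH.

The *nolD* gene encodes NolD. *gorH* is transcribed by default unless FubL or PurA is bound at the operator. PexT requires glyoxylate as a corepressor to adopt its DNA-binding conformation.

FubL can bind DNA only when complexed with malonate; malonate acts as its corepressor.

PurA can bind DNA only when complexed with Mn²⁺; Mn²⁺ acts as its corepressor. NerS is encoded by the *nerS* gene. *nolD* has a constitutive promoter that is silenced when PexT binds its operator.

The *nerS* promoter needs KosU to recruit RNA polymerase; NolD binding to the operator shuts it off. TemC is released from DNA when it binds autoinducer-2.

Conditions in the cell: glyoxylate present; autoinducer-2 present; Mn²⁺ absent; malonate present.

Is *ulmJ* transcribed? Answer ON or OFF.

OFF

Autoinducer-2 is present, so TemC is inactive.
Malonate is present, so FubL is active.
Mn²⁺ is absent, so PurA is inactive.
With repressor FubL bound, *gorH* is not transcribed.
So GorH is not produced.
With no repressor bound, *pexN* is transcribed.
So PexN is produced and active.
KosU is produced constitutively and is active.
Glyoxylate is present, so PexT is active.
With repressor PexT bound, *nolD* is not transcribed.
So NolD is not produced.
No repressor is bound and KosU is active, so *nerS* is transcribed.
So NerS is produced and active.
With repressor NerS bound, *ulmJ* is not transcribed.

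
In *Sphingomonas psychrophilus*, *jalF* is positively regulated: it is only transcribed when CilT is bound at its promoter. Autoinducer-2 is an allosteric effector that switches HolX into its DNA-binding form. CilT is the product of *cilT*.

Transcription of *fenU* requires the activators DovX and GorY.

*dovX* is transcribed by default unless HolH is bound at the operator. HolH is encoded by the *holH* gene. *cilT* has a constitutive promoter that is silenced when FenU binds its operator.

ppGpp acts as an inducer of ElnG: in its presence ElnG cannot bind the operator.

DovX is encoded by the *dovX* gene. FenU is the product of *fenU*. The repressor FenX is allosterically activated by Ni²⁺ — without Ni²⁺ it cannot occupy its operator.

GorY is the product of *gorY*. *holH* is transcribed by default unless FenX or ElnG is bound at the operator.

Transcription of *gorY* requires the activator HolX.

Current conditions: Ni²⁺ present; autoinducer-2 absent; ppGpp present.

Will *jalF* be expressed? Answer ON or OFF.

ON

Ni²⁺ is present, so FenX is active.
ppGpp is present, so ElnG is inactive.
With repressor FenX bound, *holH* is not transcribed.
So HolH is not produced.
With no repressor bound, *dovX* is transcribed.
So DovX is produced and active.
Autoinducer-2 is absent, so HolX is inactive.
Required activator HolX is absent, so *gorY* is not transcribed.
So GorY is not produced.
Required activator GorY is absent, so *fenU* is not transcribed.
So FenU is not produced.
With no repressor bound, *cilT* is transcribed.
So CilT is produced and active.
No repressor is bound and CilT is active, so *jalF* is transcribed.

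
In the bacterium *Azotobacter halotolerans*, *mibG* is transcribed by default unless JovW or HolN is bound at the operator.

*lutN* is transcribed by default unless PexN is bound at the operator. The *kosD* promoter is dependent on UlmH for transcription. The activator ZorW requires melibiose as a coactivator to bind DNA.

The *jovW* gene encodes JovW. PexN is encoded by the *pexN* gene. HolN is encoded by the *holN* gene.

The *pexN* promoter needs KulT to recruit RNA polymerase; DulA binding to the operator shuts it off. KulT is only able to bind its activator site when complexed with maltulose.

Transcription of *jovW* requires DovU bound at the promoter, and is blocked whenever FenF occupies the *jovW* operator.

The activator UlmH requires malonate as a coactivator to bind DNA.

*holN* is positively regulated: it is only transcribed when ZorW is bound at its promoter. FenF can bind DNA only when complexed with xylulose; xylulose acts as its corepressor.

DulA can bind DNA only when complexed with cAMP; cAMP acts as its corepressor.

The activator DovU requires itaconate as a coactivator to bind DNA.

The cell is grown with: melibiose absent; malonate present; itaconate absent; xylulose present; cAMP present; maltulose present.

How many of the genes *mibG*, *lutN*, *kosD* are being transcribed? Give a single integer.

Itaconate is absent, so DovU is inactive.
Xylulose is present, so FenF is active.
With repressor FenF bound, *jovW* is not transcribed.
So JovW is not produced.
Melibiose is absent, so ZorW is inactive.
Required activator ZorW is absent, so *holN* is not transcribed.
So HolN is not produced.
With no repressor bound, *mibG* is transcribed.
→ *mibG* is ON.
cAMP is present, so DulA is active.
Maltulose is present, so KulT is active.
With repressor DulA bound, *pexN* is not transcribed.
So PexN is not produced.
With no repressor bound, *lutN* is transcribed.
→ *lutN* is ON.
Malonate is present, so UlmH is active.
No repressor is bound and UlmH is active, so *kosD* is transcribed.
→ *kosD* is ON.
3 of the 3 genes are transcribed.

3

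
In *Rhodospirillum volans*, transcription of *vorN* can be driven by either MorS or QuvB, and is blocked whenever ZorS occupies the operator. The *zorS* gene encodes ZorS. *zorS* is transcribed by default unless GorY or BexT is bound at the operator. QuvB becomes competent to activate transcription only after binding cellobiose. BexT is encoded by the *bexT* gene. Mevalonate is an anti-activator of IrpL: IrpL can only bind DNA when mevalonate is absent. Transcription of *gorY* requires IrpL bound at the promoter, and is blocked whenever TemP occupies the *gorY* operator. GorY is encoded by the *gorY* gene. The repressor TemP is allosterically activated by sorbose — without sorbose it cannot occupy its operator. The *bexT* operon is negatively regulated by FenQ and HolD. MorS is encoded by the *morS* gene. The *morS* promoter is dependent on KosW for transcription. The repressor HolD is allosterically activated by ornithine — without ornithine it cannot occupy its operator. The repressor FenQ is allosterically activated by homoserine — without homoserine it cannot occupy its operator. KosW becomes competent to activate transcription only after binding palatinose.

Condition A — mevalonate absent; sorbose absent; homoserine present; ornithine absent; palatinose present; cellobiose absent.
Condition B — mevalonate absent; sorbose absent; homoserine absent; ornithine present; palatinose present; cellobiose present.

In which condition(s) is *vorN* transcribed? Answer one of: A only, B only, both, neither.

both

Condition A:
Mevalonate is absent, so IrpL is active.
Sorbose is absent, so TemP is inactive.
No repressor is bound and IrpL is active, so *gorY* is transcribed.
So GorY is produced and active.
Homoserine is present, so FenQ is active.
Ornithine is absent, so HolD is inactive.
With repressor FenQ bound, *bexT* is not transcribed.
So BexT is not produced.
With repressor GorY bound, *zorS* is not transcribed.
So ZorS is not produced.
Palatinose is present, so KosW is active.
No repressor is bound and KosW is active, so *morS* is transcribed.
So MorS is produced and active.
Cellobiose is absent, so QuvB is inactive.
Activator MorS is present, so *vorN* is transcribed.
→ *vorN* is ON in A.
Condition B:
Mevalonate is absent, so IrpL is active.
Sorbose is absent, so TemP is inactive.
No repressor is bound and IrpL is active, so *gorY* is transcribed.
So GorY is produced and active.
Homoserine is absent, so FenQ is inactive.
Ornithine is present, so HolD is active.
With repressor HolD bound, *bexT* is not transcribed.
So BexT is not produced.
With repressor GorY bound, *zorS* is not transcribed.
So ZorS is not produced.
Palatinose is present, so KosW is active.
No repressor is bound and KosW is active, so *morS* is transcribed.
So MorS is produced and active.
Cellobiose is present, so QuvB is active.
Activator MorS is present, so *vorN* is transcribed.
→ *vorN* is ON in B.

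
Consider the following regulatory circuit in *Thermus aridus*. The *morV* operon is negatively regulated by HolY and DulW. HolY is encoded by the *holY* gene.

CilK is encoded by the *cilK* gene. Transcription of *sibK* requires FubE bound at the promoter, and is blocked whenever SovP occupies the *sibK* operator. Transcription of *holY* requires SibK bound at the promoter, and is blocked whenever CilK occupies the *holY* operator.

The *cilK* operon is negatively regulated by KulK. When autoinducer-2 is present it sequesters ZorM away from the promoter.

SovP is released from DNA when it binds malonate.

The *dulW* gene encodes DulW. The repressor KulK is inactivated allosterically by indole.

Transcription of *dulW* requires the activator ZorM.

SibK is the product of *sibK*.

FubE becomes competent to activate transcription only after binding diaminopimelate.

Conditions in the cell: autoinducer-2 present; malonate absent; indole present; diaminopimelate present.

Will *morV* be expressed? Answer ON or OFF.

ON

Indole is present, so KulK is inactive.
With no repressor bound, *cilK* is transcribed.
So CilK is produced and active.
Diaminopimelate is present, so FubE is active.
Malonate is absent, so SovP is active.
With repressor SovP bound, *sibK* is not transcribed.
So SibK is not produced.
With repressor CilK bound, *holY* is not transcribed.
So HolY is not produced.
Autoinducer-2 is present, so ZorM is inactive.
Required activator ZorM is absent, so *dulW* is not transcribed.
So DulW is not produced.
With no repressor bound, *morV* is transcribed.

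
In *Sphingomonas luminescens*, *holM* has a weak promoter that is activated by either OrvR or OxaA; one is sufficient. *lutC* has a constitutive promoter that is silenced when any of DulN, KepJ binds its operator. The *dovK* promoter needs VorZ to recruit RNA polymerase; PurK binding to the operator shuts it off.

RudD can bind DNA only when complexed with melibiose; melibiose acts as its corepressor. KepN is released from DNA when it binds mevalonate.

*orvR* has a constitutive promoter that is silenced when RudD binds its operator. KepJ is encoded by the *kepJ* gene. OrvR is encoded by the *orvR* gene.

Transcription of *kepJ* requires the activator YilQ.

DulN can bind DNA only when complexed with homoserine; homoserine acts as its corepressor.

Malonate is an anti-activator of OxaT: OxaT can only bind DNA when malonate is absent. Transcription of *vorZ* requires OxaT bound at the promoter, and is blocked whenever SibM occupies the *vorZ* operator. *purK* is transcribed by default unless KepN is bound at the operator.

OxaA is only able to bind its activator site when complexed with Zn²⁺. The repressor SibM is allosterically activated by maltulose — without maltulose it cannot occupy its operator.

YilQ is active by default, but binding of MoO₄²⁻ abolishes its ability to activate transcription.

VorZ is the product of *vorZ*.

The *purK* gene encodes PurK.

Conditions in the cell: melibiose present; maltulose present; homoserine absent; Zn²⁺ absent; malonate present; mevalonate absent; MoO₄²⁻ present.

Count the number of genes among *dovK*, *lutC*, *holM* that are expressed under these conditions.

Mevalonate is absent, so KepN is active.
With repressor KepN bound, *purK* is not transcribed.
So PurK is not produced.
Maltulose is present, so SibM is active.
Malonate is present, so OxaT is inactive.
With repressor SibM bound, *vorZ* is not transcribed.
So VorZ is not produced.
Required activator VorZ is absent, so *dovK* is not transcribed.
→ *dovK* is OFF.
Homoserine is absent, so DulN is inactive.
MoO₄²⁻ is present, so YilQ is inactive.
Required activator YilQ is absent, so *kepJ* is not transcribed.
So KepJ is not produced.
With no repressor bound, *lutC* is transcribed.
→ *lutC* is ON.
Melibiose is present, so RudD is active.
With repressor RudD bound, *orvR* is not transcribed.
So OrvR is not produced.
Zn²⁺ is absent, so OxaA is inactive.
No activator is available at the *holM* promoter, so *holM* is not transcribed.
→ *holM* is OFF.
1 of the 3 genes is transcribed.

1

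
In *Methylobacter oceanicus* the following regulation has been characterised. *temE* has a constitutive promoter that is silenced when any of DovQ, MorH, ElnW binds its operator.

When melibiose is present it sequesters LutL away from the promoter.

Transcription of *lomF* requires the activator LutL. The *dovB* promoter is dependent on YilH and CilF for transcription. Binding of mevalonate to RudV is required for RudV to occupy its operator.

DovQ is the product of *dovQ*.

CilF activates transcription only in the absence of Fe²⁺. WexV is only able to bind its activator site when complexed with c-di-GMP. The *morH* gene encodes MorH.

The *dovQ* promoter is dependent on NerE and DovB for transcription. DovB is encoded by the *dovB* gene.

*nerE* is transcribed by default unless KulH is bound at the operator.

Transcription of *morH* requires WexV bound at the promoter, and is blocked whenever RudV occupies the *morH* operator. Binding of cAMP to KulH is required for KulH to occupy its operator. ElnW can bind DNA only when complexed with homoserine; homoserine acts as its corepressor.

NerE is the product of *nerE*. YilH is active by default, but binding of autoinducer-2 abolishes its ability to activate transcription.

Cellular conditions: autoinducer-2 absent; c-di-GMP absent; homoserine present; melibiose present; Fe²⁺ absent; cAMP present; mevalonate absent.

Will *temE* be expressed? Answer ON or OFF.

cAMP is present, so KulH is active.
With repressor KulH bound, *nerE* is not transcribed.
So NerE is not produced.
Autoinducer-2 is absent, so YilH is active.
Fe²⁺ is absent, so CilF is active.
No repressor is bound and YilH and CilF are active, so *dovB* is transcribed.
So DovB is produced and active.
Required activator NerE is absent, so *dovQ* is not transcribed.
So DovQ is not produced.
c-di-GMP is absent, so WexV is inactive.
Mevalonate is absent, so RudV is inactive.
Required activator WexV is absent, so *morH* is not transcribed.
So MorH is not produced.
Homoserine is present, so ElnW is active.
With repressor ElnW bound, *temE* is not transcribed.

OFF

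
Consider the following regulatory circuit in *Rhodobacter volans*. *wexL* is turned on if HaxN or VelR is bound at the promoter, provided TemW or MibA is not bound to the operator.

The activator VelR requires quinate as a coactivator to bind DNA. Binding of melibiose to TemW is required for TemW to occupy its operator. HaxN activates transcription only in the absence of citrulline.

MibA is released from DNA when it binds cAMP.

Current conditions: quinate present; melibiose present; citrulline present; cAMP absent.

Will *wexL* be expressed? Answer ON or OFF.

OFF

Citrulline is present, so HaxN is inactive.
Quinate is present, so VelR is active.
Melibiose is present, so TemW is active.
cAMP is absent, so MibA is active.
With repressor TemW bound, *wexL* is not transcribed.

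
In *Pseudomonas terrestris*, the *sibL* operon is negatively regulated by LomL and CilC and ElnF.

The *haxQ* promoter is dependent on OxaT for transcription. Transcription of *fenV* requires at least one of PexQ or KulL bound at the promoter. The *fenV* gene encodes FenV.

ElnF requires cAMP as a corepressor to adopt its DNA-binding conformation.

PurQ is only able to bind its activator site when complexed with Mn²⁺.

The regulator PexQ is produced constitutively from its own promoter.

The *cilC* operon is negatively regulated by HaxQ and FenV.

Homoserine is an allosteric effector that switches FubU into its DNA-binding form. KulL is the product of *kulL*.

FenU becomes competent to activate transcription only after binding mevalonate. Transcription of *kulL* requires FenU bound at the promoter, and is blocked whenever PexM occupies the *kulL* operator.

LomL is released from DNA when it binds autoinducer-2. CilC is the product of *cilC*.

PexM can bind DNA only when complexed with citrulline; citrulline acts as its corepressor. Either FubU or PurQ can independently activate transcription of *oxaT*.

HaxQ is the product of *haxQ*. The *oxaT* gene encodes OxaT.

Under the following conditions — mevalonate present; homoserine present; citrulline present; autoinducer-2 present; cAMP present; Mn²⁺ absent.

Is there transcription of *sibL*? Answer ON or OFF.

Autoinducer-2 is present, so LomL is inactive.
Homoserine is present, so FubU is active.
Mn²⁺ is absent, so PurQ is inactive.
Activator FubU is present, so *oxaT* is transcribed.
So OxaT is produced and active.
No repressor is bound and OxaT is active, so *haxQ* is transcribed.
So HaxQ is produced and active.
PexQ is produced constitutively and is active.
Mevalonate is present, so FenU is active.
Citrulline is present, so PexM is active.
With repressor PexM bound, *kulL* is not transcribed.
So KulL is not produced.
Activator PexQ is present, so *fenV* is transcribed.
So FenV is produced and active.
With repressor HaxQ bound, *cilC* is not transcribed.
So CilC is not produced.
cAMP is present, so ElnF is active.
With repressor ElnF bound, *sibL* is not transcribed.

OFF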